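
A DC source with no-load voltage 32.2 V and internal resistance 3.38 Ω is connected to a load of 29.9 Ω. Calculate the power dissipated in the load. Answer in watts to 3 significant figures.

28.0 W

The internal resistance and the load are in series, so the same I flows through both; get I from ε/(r+R), then I²R for the load.
I = ε / (r + R) = 32.2 / (3.38 + 29.9) = 0.9675 A
P_load = I² R = (0.9675)² × 29.9 = 27.99 W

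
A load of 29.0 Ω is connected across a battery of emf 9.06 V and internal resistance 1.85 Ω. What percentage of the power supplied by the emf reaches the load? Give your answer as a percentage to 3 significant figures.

94.0 %

η = P_load/(P_load+P_int) = I²R/(I²R+I²r) = R/(R+r) — the I² cancels for series elements.
η = R / (R + r) = 29.0 / (29.0 + 1.85) = 0.9400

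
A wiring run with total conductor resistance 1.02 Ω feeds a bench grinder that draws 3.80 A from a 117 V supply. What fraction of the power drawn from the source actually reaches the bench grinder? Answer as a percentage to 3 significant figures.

The wiring run carries the full 3.80 A.
P_line = I² R_line = (3.800)² × 1.02 = 14.73 W
P_source = V I = 117 × 3.800 = 444.6 W; P_load = 429.9 W
η = P_load / P_source = 429.9 / 444.6 = 0.9669

96.7 %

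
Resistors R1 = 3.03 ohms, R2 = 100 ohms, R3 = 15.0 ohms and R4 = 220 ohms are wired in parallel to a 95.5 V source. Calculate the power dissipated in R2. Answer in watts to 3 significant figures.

91.2 W

Parallel branches share the same voltage; P = V²/R gives the branch power in one step.
P_R2 = V² / R2 = (95.5)² / 100 Ω = 91.20 W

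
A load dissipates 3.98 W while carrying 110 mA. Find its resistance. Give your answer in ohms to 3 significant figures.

The two known quantities fix the third via R = P / I².
R = 3.98 / (0.1100)² = 328.9 Ω

329 Ω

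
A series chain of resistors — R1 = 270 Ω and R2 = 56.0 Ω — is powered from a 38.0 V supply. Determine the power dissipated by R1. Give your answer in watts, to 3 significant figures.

The current is common to all series resistors; compute it, then apply P = I²R for the target.
R_total = 270 + 56.0 = 326.0 Ω
I = V / R_total = 38.0 / 326.0 = 0.1166 A
P_R1 = I² × R1 = (0.1166)² × 270 = 3.669 W

3.67 W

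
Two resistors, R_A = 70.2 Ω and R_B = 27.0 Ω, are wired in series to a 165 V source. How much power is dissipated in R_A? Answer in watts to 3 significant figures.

Series elements share the same current, so find I first, then use P = I²R.
R_total = 70.2 + 27.0 = 97.20 Ω
I = V / R_total = 165 / 97.20 = 1.698 A
P_R_A = I² × R_A = (1.698)² × 70.2 = 202.3 W

202 W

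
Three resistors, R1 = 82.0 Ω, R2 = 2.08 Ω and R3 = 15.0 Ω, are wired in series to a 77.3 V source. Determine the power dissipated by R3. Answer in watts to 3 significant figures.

Series elements share the same current, so find I first, then use P = I²R.
R_total = 82.0 + 2.08 + 15.0 = 99.08 Ω
I = V / R_total = 77.3 / 99.08 = 0.7802 A
P_R3 = I² × R3 = (0.7802)² × 15.0 = 9.130 W

9.13 W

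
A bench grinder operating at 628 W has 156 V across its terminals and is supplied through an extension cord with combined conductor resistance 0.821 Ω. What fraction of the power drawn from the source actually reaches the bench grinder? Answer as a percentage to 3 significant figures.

97.9 %

I = P / V = 628 / 156 = 4.026 A through the extension cord.
P_line = I² R_line = (4.026)² × 0.821 = 13.30 W
P_source = P_load + P_line = 628.0 + 13.30 = 641.3 W
η = P_load / P_source = 628.0 / 641.3 = 0.9793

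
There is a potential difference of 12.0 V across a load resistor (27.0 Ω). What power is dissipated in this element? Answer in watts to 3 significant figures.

5.33 W

Voltage and resistance are given, so P = V²/R is the one-step route.
P = (12.0 V)² / 27.0 Ω = 5.333 W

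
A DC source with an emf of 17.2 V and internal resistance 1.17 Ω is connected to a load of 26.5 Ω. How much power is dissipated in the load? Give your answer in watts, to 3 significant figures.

10.2 W

The internal resistance and the load are in series, so the same I flows through both; get I from ε/(r+R), then I²R for the load.
I = ε / (r + R) = 17.2 / (1.17 + 26.5) = 0.6216 A
P_load = I² R = (0.6216)² × 26.5 = 10.24 W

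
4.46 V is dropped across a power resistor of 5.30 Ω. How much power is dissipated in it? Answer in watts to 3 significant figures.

We know the drop across the element and its resistance — P = V²/R, one step.
P = (4.46 V)² / 5.30 Ω = 3.753 W

3.75 W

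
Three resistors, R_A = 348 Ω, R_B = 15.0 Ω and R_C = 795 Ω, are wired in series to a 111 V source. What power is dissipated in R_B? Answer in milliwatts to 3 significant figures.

138 mW

Series elements share the same current, so find I first, then use P = I²R.
R_total = 348 + 15.0 + 795 = 1158 Ω
I = V / R_total = 111 / 1158 = 0.09585 A
P_R_B = I² × R_B = (0.09585)² × 15.0 = 0.1378 W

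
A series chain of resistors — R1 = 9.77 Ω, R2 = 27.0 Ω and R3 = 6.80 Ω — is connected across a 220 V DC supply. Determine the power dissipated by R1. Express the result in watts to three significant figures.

249 W

Series elements share the same current, so find I first, then use P = I²R.
R_total = 9.77 + 27.0 + 6.80 = 43.57 Ω
I = V / R_total = 220 / 43.57 = 5.049 A
P_R1 = I² × R1 = (5.049)² × 9.77 = 249.1 W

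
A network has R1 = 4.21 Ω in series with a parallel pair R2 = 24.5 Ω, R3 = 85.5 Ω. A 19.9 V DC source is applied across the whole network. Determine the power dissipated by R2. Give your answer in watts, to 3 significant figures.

10.8 W

Collapse R2‖R3 to a single equivalent, reducing the network to two series elements.
R_p = (24.5×85.5)/(24.5+85.5) = 19.04 Ω
R_total = 4.21 + 19.04 = 23.25 Ω
I = V / R_total = 19.9 / 23.25 = 0.8558 A
Voltage across the parallel pair: V_p = I × R_p = 0.8558 × 19.04 = 16.30 V
R2 sees V_p directly, so P = V_p² / R2.
P_R2 = (16.30)² / 24.5 = 10.84 W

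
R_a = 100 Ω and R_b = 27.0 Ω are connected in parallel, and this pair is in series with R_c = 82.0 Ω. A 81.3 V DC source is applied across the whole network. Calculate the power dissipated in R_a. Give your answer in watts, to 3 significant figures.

2.80 W

Combine R_a and R_b into their parallel equivalent first, reducing the network to two series resistors.
R_p = (100×27.0)/(100+27.0) = 21.26 Ω
R_total = R_p + 82.0 = 21.26 + 82.0 = 103.3 Ω
I = V / R_total = 81.3 / 103.3 = 0.7873 A
Voltage across the parallel pair: V_p = I × R_p = 0.7873 × 21.26 = 16.74 V
R_a sits across V_p; its power is V_p²/R.
P_R_a = (16.74)² / 100 = 2.802 W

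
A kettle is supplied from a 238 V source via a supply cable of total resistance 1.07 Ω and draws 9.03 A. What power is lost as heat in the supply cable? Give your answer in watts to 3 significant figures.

Line loss is just I²R for the cable — we know both I and R_line directly.
The supply cable carries the full 9.03 A.
P_line = I² R_line = (9.030)² × 1.07 = 87.25 W

87.2 W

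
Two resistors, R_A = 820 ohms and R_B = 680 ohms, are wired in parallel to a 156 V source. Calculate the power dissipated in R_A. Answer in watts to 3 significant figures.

Every branch has 156 V across it, so for R_A the power is simply V²/R.
P_R_A = V² / R_A = (156)² / 820 Ω = 29.68 W

29.7 W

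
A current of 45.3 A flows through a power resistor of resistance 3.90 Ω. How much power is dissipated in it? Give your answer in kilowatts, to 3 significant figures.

8.00 kW

The current through and the resistance of the element are both given; use P = I²R.
P = (45.30 A)² × 3.90 Ω = 8003 W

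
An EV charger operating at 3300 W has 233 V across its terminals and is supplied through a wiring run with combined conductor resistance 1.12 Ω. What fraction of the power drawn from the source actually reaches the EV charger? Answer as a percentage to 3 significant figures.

I = P / V = 3300 / 233 = 14.16 A through the wiring run.
P_line = I² R_line = (14.16)² × 1.12 = 224.7 W
P_source = P_load + P_line = 3300 + 224.7 = 3525 W
η = P_load / P_source = 3300 / 3525 = 0.9363

93.6 %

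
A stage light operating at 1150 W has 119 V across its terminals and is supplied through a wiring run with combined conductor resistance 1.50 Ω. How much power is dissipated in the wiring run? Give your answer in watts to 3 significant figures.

140 W

The wiring run and load are in series, so the same current flows in both; the loss is I²R_line.
I = P / V = 1150 / 119 = 9.664 A through the wiring run.
P_line = I² R_line = (9.664)² × 1.50 = 140.1 W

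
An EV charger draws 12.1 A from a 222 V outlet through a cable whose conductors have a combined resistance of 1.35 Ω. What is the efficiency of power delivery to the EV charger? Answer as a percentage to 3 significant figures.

92.6 %

The cable carries the full 12.1 A.
P_line = I² R_line = (12.10)² × 1.35 = 197.7 W
P_source = V I = 222 × 12.10 = 2686 W; P_load = 2489 W
η = P_load / P_source = 2489 / 2686 = 0.9264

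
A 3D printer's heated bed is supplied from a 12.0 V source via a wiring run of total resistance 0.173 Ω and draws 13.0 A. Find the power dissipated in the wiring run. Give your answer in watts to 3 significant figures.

The wiring run is a series resistance carrying the load current; its dissipation is I²R_line.
The wiring run carries the full 13.0 A.
P_line = I² R_line = (13.00)² × 0.173 = 29.24 W

29.2 W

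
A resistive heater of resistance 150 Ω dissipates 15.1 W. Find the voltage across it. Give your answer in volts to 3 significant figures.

47.6 V

The two known quantities fix the third via V = √(P R).
V = √(15.1 × 150) = 47.59 V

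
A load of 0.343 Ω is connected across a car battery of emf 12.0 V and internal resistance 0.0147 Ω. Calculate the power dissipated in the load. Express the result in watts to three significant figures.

Find the circuit current first, then P = I²R for the load (series elements share I).
I = ε / (r + R) = 12.0 / (0.0147 + 0.343) = 33.55 A
P_load = I² R = (33.55)² × 0.343 = 386.0 W

386 W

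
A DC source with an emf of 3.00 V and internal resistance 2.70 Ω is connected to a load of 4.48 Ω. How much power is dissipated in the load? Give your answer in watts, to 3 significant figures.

With r and R in series, I = ε/(r+R); the load dissipates I²R.
I = ε / (r + R) = 3.00 / (2.70 + 4.48) = 0.4178 A
P_load = I² R = (0.4178)² × 4.48 = 0.7821 W

0.782 W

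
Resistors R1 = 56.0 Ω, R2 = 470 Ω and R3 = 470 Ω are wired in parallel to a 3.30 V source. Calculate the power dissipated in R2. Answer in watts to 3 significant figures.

R2 sits directly across the source, so P = V²/R with V = 3.30 V.
P_R2 = V² / R2 = (3.30)² / 470 Ω = 0.02317 W

0.0232 W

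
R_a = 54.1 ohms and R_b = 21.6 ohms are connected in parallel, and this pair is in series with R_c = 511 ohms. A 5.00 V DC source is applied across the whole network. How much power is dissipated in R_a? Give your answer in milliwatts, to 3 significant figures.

Reduce the parallel combination to a single R_p; the circuit then becomes R_p in series with the remaining resistor.
R_p = (54.1×21.6)/(54.1+21.6) = 15.44 Ω
R_total = R_p + 511 = 15.44 + 511 = 526.4 Ω
I = V / R_total = 5.00 / 526.4 = 0.009498 A
Voltage across the parallel pair: V_p = I × R_p = 0.009498 × 15.44 = 0.1466 V
Use P = V²/R for R_a with V = V_p.
P_R_a = (0.1466)² / 54.1 = 0.0003973 W

0.397 mW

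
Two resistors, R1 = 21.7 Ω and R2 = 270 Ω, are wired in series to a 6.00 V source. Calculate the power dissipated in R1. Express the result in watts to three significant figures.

0.00918 W

Every series element carries the same I. Get I from the total resistance, then P = I² × R1.
R_total = 21.7 + 270 = 291.7 Ω
I = V / R_total = 6.00 / 291.7 = 0.02057 A
P_R1 = I² × R1 = (0.02057)² × 21.7 = 0.009181 W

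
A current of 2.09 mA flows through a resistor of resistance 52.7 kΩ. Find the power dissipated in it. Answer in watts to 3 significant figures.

0.230 W

Current and resistance are given, so P = I²R is the direct form.
P = (0.002090 A)² × 52700 Ω = 0.2302 W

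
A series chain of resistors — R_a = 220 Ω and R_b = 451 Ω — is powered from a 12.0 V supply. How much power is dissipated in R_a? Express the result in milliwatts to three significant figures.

70.4 mW

In a series string the same current flows through every resistor — find that current, then P = I²R for the one we want.
R_total = 220 + 451 = 671.0 Ω
I = V / R_total = 12.0 / 671.0 = 0.01788 A
P_R_a = I² × R_a = (0.01788)² × 220 = 0.07036 W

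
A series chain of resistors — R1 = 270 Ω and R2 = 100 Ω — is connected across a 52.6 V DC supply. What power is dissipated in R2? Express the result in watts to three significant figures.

Every series element carries the same I. Get I from the total resistance, then P = I² × R2.
R_total = 270 + 100 = 370.0 Ω
I = V / R_total = 52.6 / 370.0 = 0.1422 A
P_R2 = I² × R2 = (0.1422)² × 100 = 2.021 W

2.02 W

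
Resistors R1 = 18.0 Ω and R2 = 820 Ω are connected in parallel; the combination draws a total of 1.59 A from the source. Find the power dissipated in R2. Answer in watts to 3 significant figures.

0.956 W

The branches share the same voltage, but only the total current is given — find V from the equivalent resistance first.
1/R_eq = 1/18.0 + 1/820 ⇒ R_eq = 17.61 Ω
V = I_total × R_eq = 1.590 × 17.61 = 28.01 V
P_R2 = V² / R2 = (28.01)² / 820 = 0.9565 W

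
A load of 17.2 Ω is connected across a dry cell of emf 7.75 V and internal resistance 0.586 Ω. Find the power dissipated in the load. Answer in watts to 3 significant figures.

3.27 W

With r and R in series, I = ε/(r+R); the load dissipates I²R.
I = ε / (r + R) = 7.75 / (0.586 + 17.2) = 0.4357 A
P_load = I² R = (0.4357)² × 17.2 = 3.266 W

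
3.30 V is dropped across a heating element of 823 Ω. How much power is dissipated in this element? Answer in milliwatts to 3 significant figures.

13.2 mW

Voltage and resistance are given, so P = V²/R is the one-step route.
P = (3.30 V)² / 823 Ω = 0.01323 W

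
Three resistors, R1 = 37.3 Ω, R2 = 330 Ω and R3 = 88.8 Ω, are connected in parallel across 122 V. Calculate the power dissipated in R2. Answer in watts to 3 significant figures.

Each parallel branch sees the full supply voltage, so P = V²/R applies directly to the target branch.
P_R2 = V² / R2 = (122)² / 330 Ω = 45.10 W

45.1 W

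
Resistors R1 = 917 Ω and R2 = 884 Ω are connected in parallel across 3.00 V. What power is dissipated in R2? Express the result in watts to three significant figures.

0.0102 W

R2 sits directly across the source, so P = V²/R with V = 3.00 V.
P_R2 = V² / R2 = (3.00)² / 884 Ω = 0.01018 W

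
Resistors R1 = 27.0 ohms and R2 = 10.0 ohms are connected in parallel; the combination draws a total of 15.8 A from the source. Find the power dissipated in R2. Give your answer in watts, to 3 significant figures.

1330 W

Parallel branches share V, not I — compute V via R_eq, then use V²/R for the target branch.
1/R_eq = 1/27.0 + 1/10.0 ⇒ R_eq = 7.297 Ω
V = I_total × R_eq = 15.80 × 7.297 = 115.3 V
P_R2 = V² / R2 = (115.3)² / 10.0 = 1329 W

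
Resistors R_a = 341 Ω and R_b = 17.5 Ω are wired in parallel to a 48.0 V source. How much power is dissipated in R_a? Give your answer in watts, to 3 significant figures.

R_a sits directly across the source, so P = V²/R with V = 48.0 V.
P_R_a = V² / R_a = (48.0)² / 341 Ω = 6.757 W

6.76 W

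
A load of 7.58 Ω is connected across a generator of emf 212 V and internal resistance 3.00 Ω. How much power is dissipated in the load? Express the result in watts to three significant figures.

The internal resistance and the load are in series, so the same I flows through both; get I from ε/(r+R), then I²R for the load.
I = ε / (r + R) = 212 / (3.00 + 7.58) = 20.04 A
P_load = I² R = (20.04)² × 7.58 = 3043 W

3040 W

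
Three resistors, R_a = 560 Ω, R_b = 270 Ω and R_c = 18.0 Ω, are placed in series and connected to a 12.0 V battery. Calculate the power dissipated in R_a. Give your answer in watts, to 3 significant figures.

0.112 W

In a series string the same current flows through every resistor — find that current, then P = I²R for the one we want.
R_total = 560 + 270 + 18.0 = 848.0 Ω
I = V / R_total = 12.0 / 848.0 = 0.01415 A
P_R_a = I² × R_a = (0.01415)² × 560 = 0.1121 W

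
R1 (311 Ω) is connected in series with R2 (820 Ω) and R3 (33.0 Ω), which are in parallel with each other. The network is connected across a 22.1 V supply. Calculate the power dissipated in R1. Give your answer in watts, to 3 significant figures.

1.29 W

Collapse R2‖R3 to a single equivalent, reducing the network to two series elements.
R_p = (820×33.0)/(820+33.0) = 31.72 Ω
R_total = 311 + 31.72 = 342.7 Ω
I = V / R_total = 22.1 / 342.7 = 0.06448 A
The full supply current passes through R1: P = I²R.
P_R1 = (0.06448)² × 311 = 1.293 W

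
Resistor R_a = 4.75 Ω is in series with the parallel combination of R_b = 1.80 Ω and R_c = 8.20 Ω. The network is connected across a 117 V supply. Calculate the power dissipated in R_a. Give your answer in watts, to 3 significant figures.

Replace R_b and R_c with their parallel equivalent so the circuit becomes R_a in series with R_p.
R_p = (1.80×8.20)/(1.80+8.20) = 1.476 Ω
R_total = 4.75 + 1.476 = 6.226 Ω
I = V / R_total = 117 / 6.226 = 18.79 A
R_a is in the main series path, so its power is I²R_a.
P_R_a = (18.79)² × 4.75 = 1677 W

1680 W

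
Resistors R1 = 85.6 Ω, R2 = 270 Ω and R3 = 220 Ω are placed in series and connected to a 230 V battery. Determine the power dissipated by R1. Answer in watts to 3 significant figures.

13.7 W

Series elements share the same current, so find I first, then use P = I²R.
R_total = 85.6 + 270 + 220 = 575.6 Ω
I = V / R_total = 230 / 575.6 = 0.3996 A
P_R1 = I² × R1 = (0.3996)² × 85.6 = 13.67 W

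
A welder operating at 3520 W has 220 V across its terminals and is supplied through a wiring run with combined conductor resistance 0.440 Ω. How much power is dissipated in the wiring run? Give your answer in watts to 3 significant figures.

113 W

Only the current and the line resistance are needed for the I²R loss.
I = P / V = 3520 / 220 = 16.00 A through the wiring run.
P_line = I² R_line = (16.00)² × 0.440 = 112.6 W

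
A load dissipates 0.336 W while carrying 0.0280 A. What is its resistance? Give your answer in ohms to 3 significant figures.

From P = V I = I²R = V²/R, with the two given quantities we get R = P / I².
R = 0.336 / (0.02800)² = 428.6 Ω

429 Ω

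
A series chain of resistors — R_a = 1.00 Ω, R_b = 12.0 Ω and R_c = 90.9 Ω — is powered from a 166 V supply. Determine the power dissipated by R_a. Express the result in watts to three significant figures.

2.55 W

The current is common to all series resistors; compute it, then apply P = I²R for the target.
R_total = 1.00 + 12.0 + 90.9 = 103.9 Ω
I = V / R_total = 166 / 103.9 = 1.598 A
P_R_a = I² × R_a = (1.598)² × 1.00 = 2.553 W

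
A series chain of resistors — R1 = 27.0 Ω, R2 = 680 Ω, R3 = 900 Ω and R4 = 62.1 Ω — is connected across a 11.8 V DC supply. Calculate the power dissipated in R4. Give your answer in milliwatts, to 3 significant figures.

3.10 mW

Every series element carries the same I. Get I from the total resistance, then P = I² × R4.
R_total = 27.0 + 680 + 900 + 62.1 = 1669 Ω
I = V / R_total = 11.8 / 1669 = 0.007070 A
P_R4 = I² × R4 = (0.007070)² × 62.1 = 0.003104 W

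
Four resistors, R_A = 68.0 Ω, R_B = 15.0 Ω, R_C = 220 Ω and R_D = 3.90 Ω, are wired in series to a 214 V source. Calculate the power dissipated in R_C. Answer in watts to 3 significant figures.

107 W

The current is common to all series resistors; compute it, then apply P = I²R for the target.
R_total = 68.0 + 15.0 + 220 + 3.90 = 306.9 Ω
I = V / R_total = 214 / 306.9 = 0.6973 A
P_R_C = I² × R_C = (0.6973)² × 220 = 107.0 W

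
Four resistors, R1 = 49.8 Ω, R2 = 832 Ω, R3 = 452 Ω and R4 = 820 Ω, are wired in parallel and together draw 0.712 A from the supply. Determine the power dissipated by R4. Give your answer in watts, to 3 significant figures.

The branches share the same voltage, but only the total current is given — find V from the equivalent resistance first.
1/R_eq = 1/49.8 + 1/832 + 1/452 + 1/820 ⇒ R_eq = 40.46 Ω
V = I_total × R_eq = 0.7120 × 40.46 = 28.81 V
P_R4 = V² / R4 = (28.81)² / 820 = 1.012 W

1.01 W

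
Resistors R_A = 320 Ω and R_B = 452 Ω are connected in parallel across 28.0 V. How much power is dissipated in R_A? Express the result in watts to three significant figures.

Each parallel branch sees the full supply voltage, so P = V²/R applies directly to the target branch.
P_R_A = V² / R_A = (28.0)² / 320 Ω = 2.450 W

2.45 W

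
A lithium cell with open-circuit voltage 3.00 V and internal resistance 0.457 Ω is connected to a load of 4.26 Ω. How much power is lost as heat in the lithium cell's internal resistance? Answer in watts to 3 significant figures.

Internal loss is I²r, with I set by the total series resistance r+R.
I = ε / (r + R) = 3.00 / (0.457 + 4.26) = 0.6360 A
P_int = I² r = (0.6360)² × 0.457 = 0.1849 W

0.185 W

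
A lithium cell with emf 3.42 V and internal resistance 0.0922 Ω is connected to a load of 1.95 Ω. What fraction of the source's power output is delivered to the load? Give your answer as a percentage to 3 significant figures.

95.5 %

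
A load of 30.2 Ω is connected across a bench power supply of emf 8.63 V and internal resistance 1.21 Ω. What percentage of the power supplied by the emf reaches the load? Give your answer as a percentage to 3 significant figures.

96.1 %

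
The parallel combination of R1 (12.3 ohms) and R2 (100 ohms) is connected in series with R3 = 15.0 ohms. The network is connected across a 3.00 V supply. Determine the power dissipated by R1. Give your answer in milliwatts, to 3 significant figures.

First find R_p for the parallel pair, then treat R_p + R3 as a series loop.
R_p = (12.3×100)/(12.3+100) = 10.95 Ω
R_total = R_p + 15.0 = 10.95 + 15.0 = 25.95 Ω
I = V / R_total = 3.00 / 25.95 = 0.1156 A
Voltage across the parallel pair: V_p = I × R_p = 0.1156 × 10.95 = 1.266 V
R1 sits across V_p; its power is V_p²/R.
P_R1 = (1.266)² / 12.3 = 0.1303 W

130 mW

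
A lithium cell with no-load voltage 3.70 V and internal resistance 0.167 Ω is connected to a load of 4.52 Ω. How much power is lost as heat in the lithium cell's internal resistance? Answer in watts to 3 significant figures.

0.104 W

r is in series with the load, so it carries the full circuit current — the loss in it is I²r.
I = ε / (r + R) = 3.70 / (0.167 + 4.52) = 0.7894 A
P_int = I² r = (0.7894)² × 0.167 = 0.1041 W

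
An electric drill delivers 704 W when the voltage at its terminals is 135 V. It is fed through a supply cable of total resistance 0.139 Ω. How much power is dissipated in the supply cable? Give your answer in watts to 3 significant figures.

3.78 W

The supply cable is a series resistance carrying the load current; its dissipation is I²R_line.
I = P / V = 704 / 135 = 5.215 A through the supply cable.
P_line = I² R_line = (5.215)² × 0.139 = 3.780 W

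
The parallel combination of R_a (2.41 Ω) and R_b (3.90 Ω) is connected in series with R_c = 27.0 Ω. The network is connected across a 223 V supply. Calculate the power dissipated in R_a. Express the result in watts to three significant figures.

Combine R_a and R_b into their parallel equivalent first, reducing the network to two series resistors.
R_p = (2.41×3.90)/(2.41+3.90) = 1.490 Ω
R_total = R_p + 27.0 = 1.490 + 27.0 = 28.49 Ω
I = V / R_total = 223 / 28.49 = 7.827 A
Voltage across the parallel pair: V_p = I × R_p = 7.827 × 1.490 = 11.66 V
Use P = V²/R for R_a with V = V_p.
P_R_a = (11.66)² / 2.41 = 56.41 W

56.4 W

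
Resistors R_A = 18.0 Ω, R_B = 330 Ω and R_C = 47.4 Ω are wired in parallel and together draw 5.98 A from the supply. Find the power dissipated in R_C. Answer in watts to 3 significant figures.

119 W

The branches share the same voltage, but only the total current is given — find V from the equivalent resistance first.
1/R_eq = 1/18.0 + 1/330 + 1/47.4 ⇒ R_eq = 12.55 Ω
V = I_total × R_eq = 5.980 × 12.55 = 75.05 V
P_R_C = V² / R_C = (75.05)² / 47.4 = 118.8 W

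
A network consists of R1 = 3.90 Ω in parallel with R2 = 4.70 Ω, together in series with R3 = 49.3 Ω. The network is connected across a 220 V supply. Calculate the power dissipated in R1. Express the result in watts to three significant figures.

Collapse the R1‖R2 pair into one equivalent R_p; then R_p and R3 form a series string.
R_p = (3.90×4.70)/(3.90+4.70) = 2.131 Ω
R_total = R_p + 49.3 = 2.131 + 49.3 = 51.43 Ω
I = V / R_total = 220 / 51.43 = 4.278 A
Voltage across the parallel pair: V_p = I × R_p = 4.278 × 2.131 = 9.117 V
R1 has V_p across it, so P = V_p²/R1.
P_R1 = (9.117)² / 3.90 = 21.31 W

21.3 W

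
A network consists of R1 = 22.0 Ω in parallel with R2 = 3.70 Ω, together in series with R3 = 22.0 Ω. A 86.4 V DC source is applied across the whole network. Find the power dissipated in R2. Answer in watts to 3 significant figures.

32.0 W

Collapse the R1‖R2 pair into one equivalent R_p; then R_p and R3 form a series string.
R_p = (22.0×3.70)/(22.0+3.70) = 3.167 Ω
R_total = R_p + 22.0 = 3.167 + 22.0 = 25.17 Ω
I = V / R_total = 86.4 / 25.17 = 3.433 A
Voltage across the parallel pair: V_p = I × R_p = 3.433 × 3.167 = 10.87 V
Use P = V²/R for R2 with V = V_p.
P_R2 = (10.87)² / 3.70 = 31.95 W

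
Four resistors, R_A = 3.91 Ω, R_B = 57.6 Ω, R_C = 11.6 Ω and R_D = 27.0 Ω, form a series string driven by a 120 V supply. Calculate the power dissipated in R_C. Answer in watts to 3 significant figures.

16.7 W

Every series element carries the same I. Get I from the total resistance, then P = I² × R_C.
R_total = 3.91 + 57.6 + 11.6 + 27.0 = 100.1 Ω
I = V / R_total = 120 / 100.1 = 1.199 A
P_R_C = I² × R_C = (1.199)² × 11.6 = 16.67 W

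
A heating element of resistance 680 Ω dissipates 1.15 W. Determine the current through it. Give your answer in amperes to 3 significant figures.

Rearranging the power relation for the two known quantities gives I = √(P / R).
I = √(1.15 / 680) = 0.04112 A

0.0411 A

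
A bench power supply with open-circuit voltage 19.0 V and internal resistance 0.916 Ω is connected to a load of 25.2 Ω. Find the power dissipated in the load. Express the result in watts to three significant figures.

With r and R in series, I = ε/(r+R); the load dissipates I²R.
I = ε / (r + R) = 19.0 / (0.916 + 25.2) = 0.7275 A
P_load = I² R = (0.7275)² × 25.2 = 13.34 W

13.3 W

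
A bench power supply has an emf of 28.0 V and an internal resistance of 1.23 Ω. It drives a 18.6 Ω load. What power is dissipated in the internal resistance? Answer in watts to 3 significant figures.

2.45 W

Internal loss is I²r, with I set by the total series resistance r+R.
I = ε / (r + R) = 28.0 / (1.23 + 18.6) = 1.412 A
P_int = I² r = (1.412)² × 1.23 = 2.452 W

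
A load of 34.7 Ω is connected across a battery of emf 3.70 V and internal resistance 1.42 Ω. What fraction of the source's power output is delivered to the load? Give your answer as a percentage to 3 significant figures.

96.1 %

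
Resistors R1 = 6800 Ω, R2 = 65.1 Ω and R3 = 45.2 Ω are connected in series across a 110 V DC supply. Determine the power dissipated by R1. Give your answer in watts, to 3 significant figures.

1.72 W

Series elements share the same current, so find I first, then use P = I²R.
R_total = 6800 + 65.1 + 45.2 = 6910 Ω
I = V / R_total = 110 / 6910 = 0.01592 A
P_R1 = I² × R1 = (0.01592)² × 6800 = 1.723 W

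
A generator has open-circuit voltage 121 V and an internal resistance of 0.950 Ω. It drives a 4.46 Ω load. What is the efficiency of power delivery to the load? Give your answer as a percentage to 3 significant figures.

82.4 %

Efficiency is P_load / P_total. With a series r and R sharing the same I, P = I²R for each, so η = R/(R+r).
η = R / (R + r) = 4.46 / (4.46 + 0.950) = 0.8244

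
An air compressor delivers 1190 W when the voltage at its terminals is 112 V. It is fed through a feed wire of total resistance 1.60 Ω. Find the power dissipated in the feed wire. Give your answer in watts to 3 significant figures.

Line loss is just I²R for the cable — we know both I and R_line directly.
I = P / V = 1190 / 112 = 10.62 A through the feed wire.
P_line = I² R_line = (10.62)² × 1.60 = 180.6 W

181 W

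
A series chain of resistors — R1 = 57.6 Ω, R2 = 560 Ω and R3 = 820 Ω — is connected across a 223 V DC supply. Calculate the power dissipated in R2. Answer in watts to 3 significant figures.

The current is common to all series resistors; compute it, then apply P = I²R for the target.
R_total = 57.6 + 560 + 820 = 1438 Ω
I = V / R_total = 223 / 1438 = 0.1551 A
P_R2 = I² × R2 = (0.1551)² × 560 = 13.47 W

13.5 W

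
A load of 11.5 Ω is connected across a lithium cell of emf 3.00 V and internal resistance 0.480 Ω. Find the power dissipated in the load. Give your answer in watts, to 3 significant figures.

Find the circuit current first, then P = I²R for the load (series elements share I).
I = ε / (r + R) = 3.00 / (0.480 + 11.5) = 0.2504 A
P_load = I² R = (0.2504)² × 11.5 = 0.7212 W

0.721 W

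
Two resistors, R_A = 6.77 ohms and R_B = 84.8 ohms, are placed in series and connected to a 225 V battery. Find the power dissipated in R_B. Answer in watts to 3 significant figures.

512 W

Series elements share the same current, so find I first, then use P = I²R.
R_total = 6.77 + 84.8 = 91.57 Ω
I = V / R_total = 225 / 91.57 = 2.457 A
P_R_B = I² × R_B = (2.457)² × 84.8 = 512.0 W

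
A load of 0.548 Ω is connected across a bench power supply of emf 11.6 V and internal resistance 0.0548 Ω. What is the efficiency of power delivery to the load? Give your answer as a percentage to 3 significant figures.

90.9 %

η = P_load/(P_load+P_int) = I²R/(I²R+I²r) = R/(R+r) — the I² cancels for series elements.
η = R / (R + r) = 0.548 / (0.548 + 0.0548) = 0.9091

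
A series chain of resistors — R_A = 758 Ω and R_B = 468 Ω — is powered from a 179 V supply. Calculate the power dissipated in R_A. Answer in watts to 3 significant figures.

Since the resistors are in series they all carry the loop current I = V/R_total; the power in any one is I²R.
R_total = 758 + 468 = 1226 Ω
I = V / R_total = 179 / 1226 = 0.1460 A
P_R_A = I² × R_A = (0.1460)² × 758 = 16.16 W

16.2 W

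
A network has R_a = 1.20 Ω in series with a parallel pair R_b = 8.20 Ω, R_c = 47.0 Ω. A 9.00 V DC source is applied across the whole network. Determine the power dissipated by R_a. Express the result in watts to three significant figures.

Reduce the parallel pair to R_p first; the network is then a simple series string.
R_p = (8.20×47.0)/(8.20+47.0) = 6.982 Ω
R_total = 1.20 + 6.982 = 8.182 Ω
I = V / R_total = 9.00 / 8.182 = 1.100 A
The full supply current passes through R_a: P = I²R.
P_R_a = (1.100)² × 1.20 = 1.452 W

1.45 W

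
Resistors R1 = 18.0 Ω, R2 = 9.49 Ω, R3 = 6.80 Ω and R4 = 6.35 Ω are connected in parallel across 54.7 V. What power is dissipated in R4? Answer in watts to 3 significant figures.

471 W

R4 sits directly across the source, so P = V²/R with V = 54.7 V.
P_R4 = V² / R4 = (54.7)² / 6.35 Ω = 471.2 W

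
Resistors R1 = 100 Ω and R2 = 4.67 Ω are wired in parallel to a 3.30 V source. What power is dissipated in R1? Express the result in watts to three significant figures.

0.109 W

R1 sits directly across the source, so P = V²/R with V = 3.30 V.
P_R1 = V² / R1 = (3.30)² / 100 Ω = 0.1089 W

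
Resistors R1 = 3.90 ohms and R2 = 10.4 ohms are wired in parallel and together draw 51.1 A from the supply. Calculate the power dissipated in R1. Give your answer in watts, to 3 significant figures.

5390 W

The branches share the same voltage, but only the total current is given — find V from the equivalent resistance first.
1/R_eq = 1/3.90 + 1/10.4 ⇒ R_eq = 2.836 Ω
V = I_total × R_eq = 51.10 × 2.836 = 144.9 V
P_R1 = V² / R1 = (144.9)² / 3.90 = 5386 W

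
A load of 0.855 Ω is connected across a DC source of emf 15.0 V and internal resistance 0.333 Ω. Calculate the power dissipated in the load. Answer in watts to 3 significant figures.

136 W

Find the circuit current first, then P = I²R for the load (series elements share I).
I = ε / (r + R) = 15.0 / (0.333 + 0.855) = 12.63 A
P_load = I² R = (12.63)² × 0.855 = 136.3 W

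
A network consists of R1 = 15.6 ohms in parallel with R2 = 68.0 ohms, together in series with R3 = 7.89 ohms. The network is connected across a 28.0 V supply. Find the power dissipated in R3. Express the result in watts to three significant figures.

Reduce the parallel combination to a single R_p; the circuit then becomes R_p in series with the remaining resistor.
R_p = (15.6×68.0)/(15.6+68.0) = 12.69 Ω
R_total = R_p + 7.89 = 12.69 + 7.89 = 20.58 Ω
I = V / R_total = 28.0 / 20.58 = 1.361 A
R3 carries the full series current, so P = I²R.
P_R3 = (1.361)² × 7.89 = 14.61 W

14.6 W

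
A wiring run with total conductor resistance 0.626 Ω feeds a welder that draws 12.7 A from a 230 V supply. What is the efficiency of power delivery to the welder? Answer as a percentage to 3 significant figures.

The wiring run carries the full 12.7 A.
P_line = I² R_line = (12.70)² × 0.626 = 101.0 W
P_source = V I = 230 × 12.70 = 2921 W; P_load = 2820 W
η = P_load / P_source = 2820 / 2921 = 0.9654

96.5 %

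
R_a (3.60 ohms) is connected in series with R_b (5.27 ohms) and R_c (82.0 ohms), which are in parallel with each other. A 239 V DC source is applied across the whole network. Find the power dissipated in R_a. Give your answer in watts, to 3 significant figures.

Replace R_b and R_c with their parallel equivalent so the circuit becomes R_a in series with R_p.
R_p = (5.27×82.0)/(5.27+82.0) = 4.952 Ω
R_total = 3.60 + 4.952 = 8.552 Ω
I = V / R_total = 239 / 8.552 = 27.95 A
R_a carries the full series current, so P = I²R.
P_R_a = (27.95)² × 3.60 = 2812 W

2810 W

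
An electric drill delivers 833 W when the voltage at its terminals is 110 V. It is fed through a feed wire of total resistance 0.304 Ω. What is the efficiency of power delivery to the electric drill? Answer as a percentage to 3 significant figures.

98.0 %

I = P / V = 833 / 110 = 7.573 A through the feed wire.
P_line = I² R_line = (7.573)² × 0.304 = 17.43 W
P_source = P_load + P_line = 833.0 + 17.43 = 850.4 W
η = P_load / P_source = 833.0 / 850.4 = 0.9795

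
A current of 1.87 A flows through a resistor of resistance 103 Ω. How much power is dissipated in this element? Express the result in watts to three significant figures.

With I and R stated, P = I²R applies in one step.
P = (1.870 A)² × 103 Ω = 360.2 W

360 W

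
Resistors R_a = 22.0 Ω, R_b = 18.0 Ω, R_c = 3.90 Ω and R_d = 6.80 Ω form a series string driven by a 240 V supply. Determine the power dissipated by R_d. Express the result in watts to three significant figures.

152 W

The current is common to all series resistors; compute it, then apply P = I²R for the target.
R_total = 22.0 + 18.0 + 3.90 + 6.80 = 50.70 Ω
I = V / R_total = 240 / 50.70 = 4.734 A
P_R_d = I² × R_d = (4.734)² × 6.80 = 152.4 W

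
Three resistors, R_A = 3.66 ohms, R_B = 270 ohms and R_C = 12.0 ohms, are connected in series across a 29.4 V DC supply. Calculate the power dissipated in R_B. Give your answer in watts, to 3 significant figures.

2.86 W

Since the resistors are in series they all carry the loop current I = V/R_total; the power in any one is I²R.
R_total = 3.66 + 270 + 12.0 = 285.7 Ω
I = V / R_total = 29.4 / 285.7 = 0.1029 A
P_R_B = I² × R_B = (0.1029)² × 270 = 2.860 W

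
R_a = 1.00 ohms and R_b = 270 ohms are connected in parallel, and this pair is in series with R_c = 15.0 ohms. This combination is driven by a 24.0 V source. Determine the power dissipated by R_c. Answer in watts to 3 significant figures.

Combine R_a and R_b into their parallel equivalent first, reducing the network to two series resistors.
R_p = (1.00×270)/(1.00+270) = 0.9963 Ω
R_total = R_p + 15.0 = 0.9963 + 15.0 = 16.00 Ω
I = V / R_total = 24.0 / 16.00 = 1.500 A
All the supply current flows through R_c; use P = I²R_c.
P_R_c = (1.500)² × 15.0 = 33.77 W

33.8 W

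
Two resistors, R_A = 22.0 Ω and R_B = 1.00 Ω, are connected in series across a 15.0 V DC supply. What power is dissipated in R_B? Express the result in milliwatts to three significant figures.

Every series element carries the same I. Get I from the total resistance, then P = I² × R_B.
R_total = 22.0 + 1.00 = 23.00 Ω
I = V / R_total = 15.0 / 23.00 = 0.6522 A
P_R_B = I² × R_B = (0.6522)² × 1.00 = 0.4253 W

425 mW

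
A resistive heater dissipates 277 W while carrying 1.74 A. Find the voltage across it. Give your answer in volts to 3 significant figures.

Inverting the appropriate power form: V = P / I.
V = 277 / 1.740 = 159.2 V

159 V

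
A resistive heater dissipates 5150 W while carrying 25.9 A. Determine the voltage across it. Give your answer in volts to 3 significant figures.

The two known quantities fix the third via V = P / I.
V = 5150 / 25.90 = 198.8 V

199 V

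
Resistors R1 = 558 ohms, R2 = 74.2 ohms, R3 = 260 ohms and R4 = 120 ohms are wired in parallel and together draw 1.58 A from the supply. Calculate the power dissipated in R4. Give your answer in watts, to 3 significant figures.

The branches share the same voltage, but only the total current is given — find V from the equivalent resistance first.
1/R_eq = 1/558 + 1/74.2 + 1/260 + 1/120 ⇒ R_eq = 36.43 Ω
V = I_total × R_eq = 1.580 × 36.43 = 57.56 V
P_R4 = V² / R4 = (57.56)² / 120 = 27.61 W

27.6 W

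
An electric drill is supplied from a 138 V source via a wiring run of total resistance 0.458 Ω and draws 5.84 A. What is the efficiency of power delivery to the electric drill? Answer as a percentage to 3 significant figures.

The wiring run carries the full 5.84 A.
P_line = I² R_line = (5.840)² × 0.458 = 15.62 W
P_source = V I = 138 × 5.840 = 805.9 W; P_load = 790.3 W
η = P_load / P_source = 790.3 / 805.9 = 0.9806

98.1 %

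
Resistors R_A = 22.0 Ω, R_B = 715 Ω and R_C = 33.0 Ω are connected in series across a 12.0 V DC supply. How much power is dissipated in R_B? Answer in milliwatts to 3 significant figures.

174 mW

Series elements share the same current, so find I first, then use P = I²R.
R_total = 22.0 + 715 + 33.0 = 770.0 Ω
I = V / R_total = 12.0 / 770.0 = 0.01558 A
P_R_B = I² × R_B = (0.01558)² × 715 = 0.1737 W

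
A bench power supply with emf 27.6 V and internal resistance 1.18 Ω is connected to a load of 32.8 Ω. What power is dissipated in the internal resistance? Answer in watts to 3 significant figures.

0.778 W

The source's internal resistance is just another series element carrying I; its dissipation is I²r.
I = ε / (r + R) = 27.6 / (1.18 + 32.8) = 0.8122 A
P_int = I² r = (0.8122)² × 1.18 = 0.7785 W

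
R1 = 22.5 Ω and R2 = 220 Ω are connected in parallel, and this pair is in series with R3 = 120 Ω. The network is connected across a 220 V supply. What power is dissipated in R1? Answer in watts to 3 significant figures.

45.5 W

Reduce the parallel combination to a single R_p; the circuit then becomes R_p in series with the remaining resistor.
R_p = (22.5×220)/(22.5+220) = 20.41 Ω
R_total = R_p + 120 = 20.41 + 120 = 140.4 Ω
I = V / R_total = 220 / 140.4 = 1.567 A
Voltage across the parallel pair: V_p = I × R_p = 1.567 × 20.41 = 31.98 V
R1 sits across V_p; its power is V_p²/R.
P_R1 = (31.98)² / 22.5 = 45.46 W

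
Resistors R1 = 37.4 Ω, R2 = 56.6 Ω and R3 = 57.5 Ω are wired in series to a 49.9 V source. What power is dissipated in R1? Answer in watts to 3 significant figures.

Series elements share the same current, so find I first, then use P = I²R.
R_total = 37.4 + 56.6 + 57.5 = 151.5 Ω
I = V / R_total = 49.9 / 151.5 = 0.3294 A
P_R1 = I² × R1 = (0.3294)² × 37.4 = 4.057 W

4.06 W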